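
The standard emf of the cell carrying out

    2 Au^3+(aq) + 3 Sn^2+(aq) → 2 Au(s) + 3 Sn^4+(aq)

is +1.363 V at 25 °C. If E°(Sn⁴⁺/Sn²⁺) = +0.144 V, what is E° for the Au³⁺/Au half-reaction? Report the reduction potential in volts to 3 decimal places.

+1.507 V

In the reaction as written the Au³⁺/Au couple is reduced (cathode) and Sn⁴⁺/Sn²⁺ is oxidized (anode), so E°cell = E°(Au³⁺/Au) − E°(Sn⁴⁺/Sn²⁺).
E°(Au³⁺/Au) = E°cell + E°(anode) = +1.363 + (+0.144) = +1.507 V.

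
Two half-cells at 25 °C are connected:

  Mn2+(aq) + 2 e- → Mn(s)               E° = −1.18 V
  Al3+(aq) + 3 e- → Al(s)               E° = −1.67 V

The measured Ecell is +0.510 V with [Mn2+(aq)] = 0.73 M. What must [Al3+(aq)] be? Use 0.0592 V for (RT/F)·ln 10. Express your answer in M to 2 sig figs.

0.060 M

With Mn²⁺/Mn at the cathode and Al³⁺/Al at the anode, E°cell = −1.18 − (−1.67) = +0.49 V (n = 6).
Since E = E° − (0.0592/n)·log Q, log Q = n(E° − E)/0.0592 = −2.027.
The balanced reaction is 3 Mn2+(aq) + 2 Al(s) → 3 Mn(s) + 2 Al3+(aq), so Q = [Al3+(aq)]^2 / [Mn2+(aq)]^3.
Solving for the unknown gives log [Al3+(aq)] = −1.219, so [Al3+(aq)] ≈ 0.060 M.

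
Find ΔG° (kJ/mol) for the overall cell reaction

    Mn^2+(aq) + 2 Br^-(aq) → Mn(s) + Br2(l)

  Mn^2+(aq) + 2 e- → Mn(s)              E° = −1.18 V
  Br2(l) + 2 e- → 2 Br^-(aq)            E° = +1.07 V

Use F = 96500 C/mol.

In the reaction as written Mn^2+(aq) is reduced, so the Mn²⁺/Mn couple is the cathode and Br₂/Br⁻ is the anode.
E°cell = −1.18 − (+1.07) = −2.25 V; balancing electrons gives n = 2.
ΔG° = −nFE°cell = −(2)(96500)(−2.25) J/mol = +434 kJ/mol.

+434 kJ/mol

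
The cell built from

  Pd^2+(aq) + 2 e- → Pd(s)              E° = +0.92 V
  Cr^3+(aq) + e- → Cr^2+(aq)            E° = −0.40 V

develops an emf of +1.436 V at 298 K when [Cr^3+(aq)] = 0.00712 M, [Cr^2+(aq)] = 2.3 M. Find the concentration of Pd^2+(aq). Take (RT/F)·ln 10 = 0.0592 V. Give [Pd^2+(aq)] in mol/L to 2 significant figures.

The Pd²⁺/Pd couple has the larger reduction potential, so it is the cathode: E°cell = +0.92 − (−0.40) = +1.32 V and n = 2.
Since E = E° − (0.0592/n)·log Q, log Q = n(E° − E)/0.0592 = −3.919.
Balancing electrons gives Pd^2+(aq) + 2 Cr^2+(aq) → Pd(s) + 2 Cr^3+(aq); thus Q = [Cr^3+(aq)]^2 / ([Pd^2+(aq)]·[Cr^2+(aq)]^2).
Substituting the known concentrations and solving, log [Pd^2+(aq)] = −1.099 and [Pd^2+(aq)] = 0.080 M.

0.080 M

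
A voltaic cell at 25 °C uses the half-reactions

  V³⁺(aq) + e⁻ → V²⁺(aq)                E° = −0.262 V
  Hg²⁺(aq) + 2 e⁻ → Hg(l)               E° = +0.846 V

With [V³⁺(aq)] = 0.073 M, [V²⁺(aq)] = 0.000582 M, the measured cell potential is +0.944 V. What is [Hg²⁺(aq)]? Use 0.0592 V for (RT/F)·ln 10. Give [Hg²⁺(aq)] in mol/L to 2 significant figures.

With Hg²⁺/Hg at the cathode and V³⁺/V²⁺ at the anode, E°cell = +0.846 − (−0.262) = +1.108 V (n = 2).
Since E = E° − (0.0592/n)·log Q, log Q = n(E° − E)/0.0592 = 5.541.
For Hg²⁺(aq) + 2 V²⁺(aq) → Hg(l) + 2 V³⁺(aq), the reaction quotient is Q = [V³⁺(aq)]^2 / ([Hg²⁺(aq)]·[V²⁺(aq)]^2).
Solving for the unknown gives log [Hg²⁺(aq)] = −1.344, so [Hg²⁺(aq)] ≈ 0.045 M.

0.045 M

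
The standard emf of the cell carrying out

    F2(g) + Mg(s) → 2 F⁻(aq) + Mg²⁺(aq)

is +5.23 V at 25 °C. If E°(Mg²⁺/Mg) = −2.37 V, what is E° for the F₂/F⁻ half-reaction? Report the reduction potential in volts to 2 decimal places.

In the reaction as written the F₂/F⁻ couple is reduced (cathode) and Mg²⁺/Mg is oxidized (anode), so E°cell = E°(F₂/F⁻) − E°(Mg²⁺/Mg).
E°(F₂/F⁻) = E°cell + E°(anode) = +5.23 + (−2.37) = +2.86 V.

+2.86 V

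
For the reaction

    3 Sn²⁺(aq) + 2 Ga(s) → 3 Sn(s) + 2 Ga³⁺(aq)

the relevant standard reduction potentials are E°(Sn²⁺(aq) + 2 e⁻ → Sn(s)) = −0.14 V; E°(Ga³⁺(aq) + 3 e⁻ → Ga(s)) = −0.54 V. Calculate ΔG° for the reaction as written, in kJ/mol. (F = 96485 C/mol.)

In the reaction as written Sn²⁺(aq) is reduced, so the Sn²⁺/Sn couple is the cathode and Ga³⁺/Ga is the anode.
E°cell = −0.14 − (−0.54) = +0.40 V; balancing electrons gives n = 6.
ΔG° = −nFE°cell = −(6)(96485)(+0.40) J/mol = −232 kJ/mol.

−232 kJ/mol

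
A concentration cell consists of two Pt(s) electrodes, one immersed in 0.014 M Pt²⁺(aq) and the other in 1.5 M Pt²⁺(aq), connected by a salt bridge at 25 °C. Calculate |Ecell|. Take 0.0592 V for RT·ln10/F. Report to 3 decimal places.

For a concentration cell E°cell = 0, since both electrodes use the same couple.
The compartment with the higher Pt²⁺(aq) concentration (1.5 M) acts as the cathode; ions are reduced there and produced at the dilute (0.014 M) anode.
With n = 2, Ecell = −(0.0592/2)·log([dilute]/[conc]) = −(0.0592/2)·log(0.014/1.5) = +0.060 V.

0.060 V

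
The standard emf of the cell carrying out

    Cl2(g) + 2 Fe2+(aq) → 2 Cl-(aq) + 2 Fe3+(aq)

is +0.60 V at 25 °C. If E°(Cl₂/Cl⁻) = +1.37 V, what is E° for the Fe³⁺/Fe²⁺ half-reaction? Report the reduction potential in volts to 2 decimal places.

+0.77 V

In the reaction as written the Cl₂/Cl⁻ couple is reduced (cathode) and Fe³⁺/Fe²⁺ is oxidized (anode), so E°cell = E°(Cl₂/Cl⁻) − E°(Fe³⁺/Fe²⁺).
E°(Fe³⁺/Fe²⁺) = E°(cathode) − E°cell = +1.37 − (+0.60) = +0.77 V.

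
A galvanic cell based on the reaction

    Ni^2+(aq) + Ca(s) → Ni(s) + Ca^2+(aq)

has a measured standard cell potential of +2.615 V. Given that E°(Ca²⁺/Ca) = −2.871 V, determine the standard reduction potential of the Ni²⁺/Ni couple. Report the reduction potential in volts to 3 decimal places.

In the reaction as written the Ni²⁺/Ni couple is reduced (cathode) and Ca²⁺/Ca is oxidized (anode), so E°cell = E°(Ni²⁺/Ni) − E°(Ca²⁺/Ca).
E°(Ni²⁺/Ni) = E°cell + E°(anode) = +2.615 + (−2.871) = −0.256 V.

−0.256 V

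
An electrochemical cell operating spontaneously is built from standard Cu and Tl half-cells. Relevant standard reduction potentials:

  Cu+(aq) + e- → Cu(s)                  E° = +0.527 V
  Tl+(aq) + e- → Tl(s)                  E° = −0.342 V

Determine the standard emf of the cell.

+0.869 V

Of the two couples in this cell, the one with the more positive reduction potential is reduced at the cathode: here that is Cu⁺/Cu (+0.527 V); Tl⁺/Tl (−0.342 V) is the anode.
E°cell = E°(cathode) − E°(anode) = +0.527 − (−0.342) = +0.869 V.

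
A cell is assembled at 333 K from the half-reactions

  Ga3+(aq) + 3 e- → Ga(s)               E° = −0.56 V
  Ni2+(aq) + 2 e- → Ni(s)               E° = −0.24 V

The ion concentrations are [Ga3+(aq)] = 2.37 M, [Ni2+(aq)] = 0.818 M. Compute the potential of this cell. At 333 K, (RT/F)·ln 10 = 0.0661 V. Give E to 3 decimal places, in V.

Ni²⁺/Ni is reduced (cathode, E° = −0.24 V) and Ga³⁺/Ga is oxidized (anode).
E°cell = E°cat − E°an = −0.24 − (−0.56) = +0.32 V; n = 6.
The balanced reaction is 3 Ni2+(aq) + 2 Ga(s) → 3 Ni(s) + 2 Ga3+(aq), so Q = [Ga3+(aq)]^2 / [Ni2+(aq)]^3 = 10.3 and log Q = 1.011.
By the Nernst equation, E = +0.32 − (0.0661/6)·(1.011) = +0.309 V.

+0.309 V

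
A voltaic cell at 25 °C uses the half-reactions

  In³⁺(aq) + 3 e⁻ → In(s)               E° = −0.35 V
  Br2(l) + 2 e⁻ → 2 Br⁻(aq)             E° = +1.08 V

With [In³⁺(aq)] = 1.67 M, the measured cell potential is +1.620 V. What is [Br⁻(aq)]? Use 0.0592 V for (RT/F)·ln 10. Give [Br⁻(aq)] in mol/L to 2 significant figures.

Br₂/Br⁻ is the cathode (higher E°); E°cell = +1.08 − (−0.35) = +1.43 V with n = 6.
Rearranging E = E° − (0.0592/n)·log Q gives log Q = 6(+1.43 − (+1.620))/0.0592 = −19.257.
Balancing electrons gives 3 Br2(l) + 2 In(s) → 6 Br⁻(aq) + 2 In³⁺(aq); thus Q = [Br⁻(aq)]^6·[In³⁺(aq)]^2.
Substituting the known concentrations and solving, log [Br⁻(aq)] = −3.284 and [Br⁻(aq)] = 0.00052 M.

0.00052 M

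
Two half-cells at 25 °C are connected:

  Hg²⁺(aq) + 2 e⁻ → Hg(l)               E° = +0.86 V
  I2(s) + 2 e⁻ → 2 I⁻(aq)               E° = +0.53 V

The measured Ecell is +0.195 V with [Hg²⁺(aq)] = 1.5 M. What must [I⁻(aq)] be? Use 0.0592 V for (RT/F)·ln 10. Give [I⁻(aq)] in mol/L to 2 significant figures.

0.0043 M

Hg²⁺/Hg is the cathode (higher E°); E°cell = +0.86 − (+0.53) = +0.33 V with n = 2.
Since E = E° − (0.0592/n)·log Q, log Q = n(E° − E)/0.0592 = 4.561.
Balancing electrons gives Hg²⁺(aq) + 2 I⁻(aq) → Hg(l) + I2(s); thus Q = 1 / ([Hg²⁺(aq)]·[I⁻(aq)]^2).
Substituting the known concentrations and solving, log [I⁻(aq)] = −2.369 and [I⁻(aq)] = 0.0043 M.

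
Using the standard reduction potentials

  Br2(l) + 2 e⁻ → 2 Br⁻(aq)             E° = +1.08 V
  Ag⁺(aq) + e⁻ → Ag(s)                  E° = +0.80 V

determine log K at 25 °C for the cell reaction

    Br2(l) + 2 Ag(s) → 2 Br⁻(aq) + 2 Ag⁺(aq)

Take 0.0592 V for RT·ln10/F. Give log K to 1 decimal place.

The Br₂/Br⁻ couple is reduced (cathode); E°cell = +1.08 − (+0.80) = +0.28 V with n = 2.
At equilibrium E = 0, so log K = nE°cell / 0.0592 = (2)(+0.28) / 0.0592 = 9.5.

log K = 9.5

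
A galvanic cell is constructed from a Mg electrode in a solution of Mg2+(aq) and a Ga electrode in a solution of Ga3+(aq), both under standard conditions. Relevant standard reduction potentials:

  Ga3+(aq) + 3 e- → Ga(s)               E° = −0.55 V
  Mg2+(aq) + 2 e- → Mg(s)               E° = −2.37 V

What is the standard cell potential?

+1.82 V

The Ga³⁺/Ga couple has the higher E°, so Ga ion is reduced (cathode) and Mg is oxidized (anode).
E°cell = E°(cathode) − E°(anode) = −0.55 − (−2.37) = +1.82 V.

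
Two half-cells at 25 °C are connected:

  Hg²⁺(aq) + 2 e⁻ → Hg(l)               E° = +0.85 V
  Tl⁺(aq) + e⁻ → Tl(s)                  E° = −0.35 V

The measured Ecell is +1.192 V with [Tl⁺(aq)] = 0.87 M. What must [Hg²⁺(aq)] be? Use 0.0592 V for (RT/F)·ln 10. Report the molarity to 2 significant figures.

With Hg²⁺/Hg at the cathode and Tl⁺/Tl at the anode, E°cell = +0.85 − (−0.35) = +1.20 V (n = 2).
Rearranging E = E° − (0.0592/n)·log Q gives log Q = 2(+1.20 − (+1.192))/0.0592 = 0.270.
The balanced reaction is Hg²⁺(aq) + 2 Tl(s) → Hg(l) + 2 Tl⁺(aq), so Q = [Tl⁺(aq)]^2 / [Hg²⁺(aq)].
Substituting the known concentrations and solving, log [Hg²⁺(aq)] = −0.391 and [Hg²⁺(aq)] = 0.41 M.

0.41 M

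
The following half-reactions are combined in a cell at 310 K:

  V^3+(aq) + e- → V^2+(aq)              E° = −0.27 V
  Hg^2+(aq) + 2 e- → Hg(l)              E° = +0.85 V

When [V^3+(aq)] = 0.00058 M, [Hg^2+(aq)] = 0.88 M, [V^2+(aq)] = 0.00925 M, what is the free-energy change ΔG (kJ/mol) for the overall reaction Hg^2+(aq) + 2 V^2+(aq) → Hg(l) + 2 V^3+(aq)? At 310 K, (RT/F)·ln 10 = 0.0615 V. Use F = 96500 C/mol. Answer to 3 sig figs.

E°cell = +0.85 − (−0.27) = +1.12 V; the balanced reaction transfers n = 2 electrons.
Here Q = [V^3+(aq)]^2 / ([Hg^2+(aq)]·[V^2+(aq)]^2) = 0.00447 (log Q = −2.350), giving E = +1.12 − (0.0615/2)·(−2.350) = +1.1923 V.
Finally ΔG = −nFE = −(2)(96500 C/mol)(+1.1923 V) = −230 kJ/mol.

−230 kJ/mol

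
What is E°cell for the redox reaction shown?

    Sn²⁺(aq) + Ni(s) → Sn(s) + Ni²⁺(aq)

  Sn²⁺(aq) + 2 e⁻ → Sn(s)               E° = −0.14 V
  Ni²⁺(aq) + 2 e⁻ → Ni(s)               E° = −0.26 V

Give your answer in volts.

Sn²⁺(aq) gains electrons, so the Sn²⁺/Sn couple is the cathode; the Ni²⁺/Ni couple is the anode.
E°cell = E°(cathode) − E°(anode) = −0.14 − (−0.26) = +0.12 V.
The positive value indicates the reaction is spontaneous as written.

+0.12 V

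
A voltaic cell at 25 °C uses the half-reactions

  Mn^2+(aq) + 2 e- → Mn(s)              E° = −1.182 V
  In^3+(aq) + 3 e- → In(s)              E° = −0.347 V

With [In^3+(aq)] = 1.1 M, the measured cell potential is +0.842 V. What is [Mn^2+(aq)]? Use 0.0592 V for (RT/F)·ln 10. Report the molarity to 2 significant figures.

With In³⁺/In at the cathode and Mn²⁺/Mn at the anode, E°cell = −0.347 − (−1.182) = +0.835 V (n = 6).
From the Nernst equation, log Q = n(E° − E)/0.0592 = 6·(+0.835 − (+0.842))/0.0592 = −0.709.
The balanced reaction is 2 In^3+(aq) + 3 Mn(s) → 2 In(s) + 3 Mn^2+(aq), so Q = [Mn^2+(aq)]^3 / [In^3+(aq)]^2.
Substituting the known concentrations and solving, log [Mn^2+(aq)] = −0.209 and [Mn^2+(aq)] = 0.62 M.

0.62 M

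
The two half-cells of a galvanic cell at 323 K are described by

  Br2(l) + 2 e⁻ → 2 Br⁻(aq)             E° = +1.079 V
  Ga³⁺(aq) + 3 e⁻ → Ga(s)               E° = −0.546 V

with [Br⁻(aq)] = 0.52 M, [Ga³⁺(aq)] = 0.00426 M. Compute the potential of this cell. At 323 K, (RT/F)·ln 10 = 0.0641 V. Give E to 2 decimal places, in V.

+1.69 V

Br₂/Br⁻ is reduced (cathode, E° = +1.079 V) and Ga³⁺/Ga is oxidized (anode).
E°cell = +1.079 − (−0.546) = +1.625 V, with n = 6 electrons transferred.
For the overall reaction 3 Br2(l) + 2 Ga(s) → 6 Br⁻(aq) + 2 Ga³⁺(aq), Q = [Br⁻(aq)]^6·[Ga³⁺(aq)]^2 = 3.59×10^−7, giving log Q = −6.445.
E = E° − (0.0641/n)·log Q = +1.625 − (0.0641/6)(−6.445) = +1.69 V.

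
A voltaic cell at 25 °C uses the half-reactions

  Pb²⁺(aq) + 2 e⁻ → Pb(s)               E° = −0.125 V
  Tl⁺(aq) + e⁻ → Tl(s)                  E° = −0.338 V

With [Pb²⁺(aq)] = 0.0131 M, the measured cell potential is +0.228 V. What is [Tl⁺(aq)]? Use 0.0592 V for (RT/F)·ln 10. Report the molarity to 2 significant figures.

0.064 M

The Pb²⁺/Pb couple has the larger reduction potential, so it is the cathode: E°cell = −0.125 − (−0.338) = +0.213 V and n = 2.
Since E = E° − (0.0592/n)·log Q, log Q = n(E° − E)/0.0592 = −0.507.
The balanced reaction is Pb²⁺(aq) + 2 Tl(s) → Pb(s) + 2 Tl⁺(aq), so Q = [Tl⁺(aq)]^2 / [Pb²⁺(aq)].
Solving for the unknown gives log [Tl⁺(aq)] = −1.195, so [Tl⁺(aq)] ≈ 0.064 M.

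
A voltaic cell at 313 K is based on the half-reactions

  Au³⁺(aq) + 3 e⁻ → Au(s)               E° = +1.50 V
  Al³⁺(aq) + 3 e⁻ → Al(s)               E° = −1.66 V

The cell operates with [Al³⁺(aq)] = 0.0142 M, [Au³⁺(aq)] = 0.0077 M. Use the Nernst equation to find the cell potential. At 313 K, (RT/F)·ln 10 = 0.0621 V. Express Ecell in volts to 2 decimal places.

The Au³⁺/Au couple has the more positive E°, so it is the cathode; Al³⁺/Al is the anode.
E°cell = E°cat − E°an = +1.50 − (−1.66) = +3.16 V; n = 3.
Balancing gives Au³⁺(aq) + Al(s) → Au(s) + Al³⁺(aq); hence Q = [Al³⁺(aq)] / [Au³⁺(aq)] = 1.84 (log Q = 0.266).
Applying E = E° − (RT ln10/nF)·log Q gives +3.16 − (0.0621/3)(0.266) = +3.15 V.

+3.15 V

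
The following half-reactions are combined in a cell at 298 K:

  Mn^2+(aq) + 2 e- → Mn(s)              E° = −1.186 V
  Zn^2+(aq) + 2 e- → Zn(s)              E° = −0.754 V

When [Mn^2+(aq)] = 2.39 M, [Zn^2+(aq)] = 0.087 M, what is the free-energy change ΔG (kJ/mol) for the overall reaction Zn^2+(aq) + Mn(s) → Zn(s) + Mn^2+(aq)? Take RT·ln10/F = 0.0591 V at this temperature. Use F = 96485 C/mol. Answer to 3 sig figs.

The standard cell potential is −0.754 − (−1.186) = +0.432 V, with n = 2 electrons in the balanced equation.
Q = [Mn^2+(aq)] / [Zn^2+(aq)] = 27.5, so log Q = 1.439 and E = +0.432 − (0.0591/2)(1.439) = +0.3895 V.
ΔG = −nFE = −(2)(96485)(+0.3895) J/mol = −75.2 kJ/mol.

−75.2 kJ/mol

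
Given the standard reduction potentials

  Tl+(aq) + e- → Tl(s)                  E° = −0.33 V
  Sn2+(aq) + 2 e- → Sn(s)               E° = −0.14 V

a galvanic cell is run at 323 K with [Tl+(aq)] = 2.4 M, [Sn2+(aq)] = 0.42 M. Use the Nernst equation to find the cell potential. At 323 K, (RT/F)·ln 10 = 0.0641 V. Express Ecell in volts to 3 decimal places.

+0.154 V

Sn²⁺/Sn is reduced (cathode, E° = −0.14 V) and Tl⁺/Tl is oxidized (anode).
E°cell = −0.14 − (−0.33) = +0.19 V, with n = 2 electrons transferred.
Balancing gives Sn2+(aq) + 2 Tl(s) → Sn(s) + 2 Tl+(aq); hence Q = [Tl+(aq)]^2 / [Sn2+(aq)] = 13.7 (log Q = 1.137).
By the Nernst equation, E = +0.19 − (0.0641/2)·(1.137) = +0.154 V.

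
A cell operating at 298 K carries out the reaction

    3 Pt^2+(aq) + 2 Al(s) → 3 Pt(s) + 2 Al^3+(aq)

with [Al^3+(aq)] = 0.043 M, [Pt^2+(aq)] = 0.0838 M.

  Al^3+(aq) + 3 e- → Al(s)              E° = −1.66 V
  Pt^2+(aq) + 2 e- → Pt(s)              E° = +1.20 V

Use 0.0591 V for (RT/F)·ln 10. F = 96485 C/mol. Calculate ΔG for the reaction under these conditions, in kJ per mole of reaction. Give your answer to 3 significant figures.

−1650 kJ/mol

E°cell = +1.20 − (−1.66) = +2.86 V; the balanced reaction transfers n = 6 electrons.
The reaction quotient is [Al^3+(aq)]^2 / [Pt^2+(aq)]^3 = 3.14; by Nernst, E = +2.86 − (0.0591/6)(0.497) = +2.8551 V.
Finally ΔG = −nFE = −(6)(96485 C/mol)(+2.8551 V) = −1650 kJ/mol.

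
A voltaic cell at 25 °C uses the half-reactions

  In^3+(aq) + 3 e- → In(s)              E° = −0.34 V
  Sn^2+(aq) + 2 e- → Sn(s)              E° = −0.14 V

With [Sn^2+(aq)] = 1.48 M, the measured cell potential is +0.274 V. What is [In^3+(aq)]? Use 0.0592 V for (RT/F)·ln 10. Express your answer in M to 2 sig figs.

0.00032 M

Sn²⁺/Sn is the cathode (higher E°); E°cell = −0.14 − (−0.34) = +0.20 V with n = 6.
From the Nernst equation, log Q = n(E° − E)/0.0592 = 6·(+0.20 − (+0.274))/0.0592 = −7.500.
Balancing electrons gives 3 Sn^2+(aq) + 2 In(s) → 3 Sn(s) + 2 In^3+(aq); thus Q = [In^3+(aq)]^2 / [Sn^2+(aq)]^3.
Isolating [In^3+(aq)] in Q = 10^{−7.500} yields log [In^3+(aq)] = −3.495, i.e. 0.00032 M.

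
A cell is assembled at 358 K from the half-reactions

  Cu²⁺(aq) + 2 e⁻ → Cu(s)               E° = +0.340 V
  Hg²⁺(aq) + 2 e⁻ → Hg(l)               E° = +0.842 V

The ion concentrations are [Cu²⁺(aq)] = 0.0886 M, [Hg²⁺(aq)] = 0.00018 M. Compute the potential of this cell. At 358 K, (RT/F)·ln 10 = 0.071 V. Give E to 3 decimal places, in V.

+0.406 V

Since E°(Hg²⁺/Hg) > E°(Cu²⁺/Cu), Hg²⁺/Hg serves as the cathode.
The standard potential is +0.842 − (+0.340) = +0.502 V and the balanced reaction transfers n = 2 electrons.
The balanced reaction is Hg²⁺(aq) + Cu(s) → Hg(l) + Cu²⁺(aq), so Q = [Cu²⁺(aq)] / [Hg²⁺(aq)] = 492 and log Q = 2.692.
E = E° − (0.071/n)·log Q = +0.502 − (0.071/2)(2.692) = +0.406 V.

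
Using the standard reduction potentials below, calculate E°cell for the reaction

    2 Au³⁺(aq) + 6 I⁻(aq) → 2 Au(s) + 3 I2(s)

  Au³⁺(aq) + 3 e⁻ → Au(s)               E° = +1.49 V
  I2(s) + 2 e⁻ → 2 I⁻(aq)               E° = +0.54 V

+0.95 V

In the reaction as written, Au³⁺(aq) is reduced (cathode) and I2(s) is produced by oxidation at the anode.
E°cell = E°(cathode) − E°(anode) = +1.49 − (+0.54) = +0.95 V.
The positive value indicates the reaction is spontaneous as written.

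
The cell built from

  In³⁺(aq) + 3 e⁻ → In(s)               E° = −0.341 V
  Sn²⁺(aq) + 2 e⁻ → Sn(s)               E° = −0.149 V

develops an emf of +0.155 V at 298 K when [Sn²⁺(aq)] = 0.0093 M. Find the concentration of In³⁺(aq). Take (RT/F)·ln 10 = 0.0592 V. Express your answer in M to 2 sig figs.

Sn²⁺/Sn is the cathode (higher E°); E°cell = −0.149 − (−0.341) = +0.192 V with n = 6.
From the Nernst equation, log Q = n(E° − E)/0.0592 = 6·(+0.192 − (+0.155))/0.0592 = 3.750.
The balanced reaction is 3 Sn²⁺(aq) + 2 In(s) → 3 Sn(s) + 2 In³⁺(aq), so Q = [In³⁺(aq)]^2 / [Sn²⁺(aq)]^3.
Isolating [In³⁺(aq)] in Q = 10^{3.750} yields log [In³⁺(aq)] = −1.172, i.e. 0.067 M.

0.067 M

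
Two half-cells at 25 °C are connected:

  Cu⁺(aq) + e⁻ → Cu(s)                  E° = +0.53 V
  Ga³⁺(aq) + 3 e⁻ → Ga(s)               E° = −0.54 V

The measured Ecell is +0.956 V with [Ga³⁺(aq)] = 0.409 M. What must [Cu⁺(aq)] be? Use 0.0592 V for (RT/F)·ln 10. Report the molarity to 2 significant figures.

0.0088 M

Cu⁺/Cu is the cathode (higher E°); E°cell = +0.53 − (−0.54) = +1.07 V with n = 3.
Since E = E° − (0.0592/n)·log Q, log Q = n(E° − E)/0.0592 = 5.777.
Balancing electrons gives 3 Cu⁺(aq) + Ga(s) → 3 Cu(s) + Ga³⁺(aq); thus Q = [Ga³⁺(aq)] / [Cu⁺(aq)]^3.
Substituting the known concentrations and solving, log [Cu⁺(aq)] = −2.055 and [Cu⁺(aq)] = 0.0088 M.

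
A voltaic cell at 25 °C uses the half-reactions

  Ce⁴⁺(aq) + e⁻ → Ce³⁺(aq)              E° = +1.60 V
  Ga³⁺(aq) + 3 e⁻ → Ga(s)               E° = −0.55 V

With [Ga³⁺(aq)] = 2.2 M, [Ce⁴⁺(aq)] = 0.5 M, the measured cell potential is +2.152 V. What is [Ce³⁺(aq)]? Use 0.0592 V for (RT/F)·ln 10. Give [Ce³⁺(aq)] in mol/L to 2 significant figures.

Ce⁴⁺/Ce³⁺ is the cathode (higher E°); E°cell = +1.60 − (−0.55) = +2.15 V with n = 3.
From the Nernst equation, log Q = n(E° − E)/0.0592 = 3·(+2.15 − (+2.152))/0.0592 = −0.101.
For 3 Ce⁴⁺(aq) + Ga(s) → 3 Ce³⁺(aq) + Ga³⁺(aq), the reaction quotient is Q = ([Ce³⁺(aq)]^3·[Ga³⁺(aq)]) / [Ce⁴⁺(aq)]^3.
Isolating [Ce³⁺(aq)] in Q = 10^{−0.101} yields log [Ce³⁺(aq)] = −0.449, i.e. 0.36 M.

0.36 M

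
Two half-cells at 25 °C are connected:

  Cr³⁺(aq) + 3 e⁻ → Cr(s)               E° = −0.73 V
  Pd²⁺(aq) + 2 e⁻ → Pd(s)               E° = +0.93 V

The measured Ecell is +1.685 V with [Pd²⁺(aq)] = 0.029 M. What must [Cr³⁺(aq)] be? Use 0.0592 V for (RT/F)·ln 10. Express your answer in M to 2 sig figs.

0.00027 M

Pd²⁺/Pd is the cathode (higher E°); E°cell = +0.93 − (−0.73) = +1.66 V with n = 6.
Rearranging E = E° − (0.0592/n)·log Q gives log Q = 6(+1.66 − (+1.685))/0.0592 = −2.534.
Balancing electrons gives 3 Pd²⁺(aq) + 2 Cr(s) → 3 Pd(s) + 2 Cr³⁺(aq); thus Q = [Cr³⁺(aq)]^2 / [Pd²⁺(aq)]^3.
Isolating [Cr³⁺(aq)] in Q = 10^{−2.534} yields log [Cr³⁺(aq)] = −3.573, i.e. 0.00027 M.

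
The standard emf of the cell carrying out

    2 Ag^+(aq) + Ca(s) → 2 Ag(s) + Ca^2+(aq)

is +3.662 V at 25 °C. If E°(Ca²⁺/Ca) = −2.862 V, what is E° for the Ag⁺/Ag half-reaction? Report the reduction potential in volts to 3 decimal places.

In the reaction as written the Ag⁺/Ag couple is reduced (cathode) and Ca²⁺/Ca is oxidized (anode), so E°cell = E°(Ag⁺/Ag) − E°(Ca²⁺/Ca).
E°(Ag⁺/Ag) = E°cell + E°(anode) = +3.662 + (−2.862) = +0.800 V.

+0.800 V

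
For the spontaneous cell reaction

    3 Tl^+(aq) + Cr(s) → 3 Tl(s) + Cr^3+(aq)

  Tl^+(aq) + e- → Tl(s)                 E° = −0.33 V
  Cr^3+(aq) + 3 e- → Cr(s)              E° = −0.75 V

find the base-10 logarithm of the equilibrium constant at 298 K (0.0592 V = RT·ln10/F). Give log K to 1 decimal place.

log K = 21.3

The Tl⁺/Tl couple is reduced (cathode); E°cell = −0.33 − (−0.75) = +0.42 V with n = 3.
At equilibrium E = 0, so log K = nE°cell / 0.0592 = (3)(+0.42) / 0.0592 = 21.3.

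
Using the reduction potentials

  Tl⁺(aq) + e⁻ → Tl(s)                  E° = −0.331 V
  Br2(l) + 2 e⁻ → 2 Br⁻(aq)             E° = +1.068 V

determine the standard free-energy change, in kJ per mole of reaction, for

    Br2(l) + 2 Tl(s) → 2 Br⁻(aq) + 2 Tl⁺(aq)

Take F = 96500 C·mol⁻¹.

In the reaction as written Br2(l) is reduced, so the Br₂/Br⁻ couple is the cathode and Tl⁺/Tl is the anode.
E°cell = +1.068 − (−0.331) = +1.399 V; balancing electrons gives n = 2.
ΔG° = −nFE°cell = −(2)(96500)(+1.399) J/mol = −270 kJ/mol.

−270 kJ/mol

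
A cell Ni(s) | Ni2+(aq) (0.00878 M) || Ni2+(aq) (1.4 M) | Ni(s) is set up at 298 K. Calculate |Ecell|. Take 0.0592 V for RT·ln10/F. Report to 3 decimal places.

For a concentration cell E°cell = 0, since both electrodes use the same couple.
The compartment with the higher Ni2+(aq) concentration (1.4 M) acts as the cathode; ions are reduced there and produced at the dilute (0.00878 M) anode.
With n = 2, Ecell = −(0.0592/2)·log([dilute]/[conc]) = −(0.0592/2)·log(0.00878/1.4) = +0.065 V.

0.065 V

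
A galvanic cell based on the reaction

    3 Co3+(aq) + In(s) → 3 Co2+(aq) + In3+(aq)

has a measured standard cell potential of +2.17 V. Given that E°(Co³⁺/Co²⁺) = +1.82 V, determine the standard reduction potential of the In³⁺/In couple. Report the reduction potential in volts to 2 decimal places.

In the reaction as written the Co³⁺/Co²⁺ couple is reduced (cathode) and In³⁺/In is oxidized (anode), so E°cell = E°(Co³⁺/Co²⁺) − E°(In³⁺/In).
E°(In³⁺/In) = E°(cathode) − E°cell = +1.82 − (+2.17) = −0.35 V.

−0.35 V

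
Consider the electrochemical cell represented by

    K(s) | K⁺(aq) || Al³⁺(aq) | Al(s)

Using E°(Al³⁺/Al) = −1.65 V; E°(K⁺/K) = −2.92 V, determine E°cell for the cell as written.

+1.27 V

By convention the left-hand electrode in cell notation is the anode (oxidation) and the right-hand electrode is the cathode (reduction).
E°cell = E°(right) − E°(left) = −1.65 − (−2.92) = +1.27 V.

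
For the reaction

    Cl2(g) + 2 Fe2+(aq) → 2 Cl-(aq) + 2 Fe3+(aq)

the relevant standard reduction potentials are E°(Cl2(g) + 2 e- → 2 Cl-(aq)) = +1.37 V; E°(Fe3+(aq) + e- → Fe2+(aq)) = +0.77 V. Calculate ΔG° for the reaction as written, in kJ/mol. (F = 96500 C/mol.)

−116 kJ/mol

In the reaction as written Cl2(g) is reduced, so the Cl₂/Cl⁻ couple is the cathode and Fe³⁺/Fe²⁺ is the anode.
E°cell = +1.37 − (+0.77) = +0.60 V; balancing electrons gives n = 2.
ΔG° = −nFE°cell = −(2)(96500)(+0.60) J/mol = −116 kJ/mol.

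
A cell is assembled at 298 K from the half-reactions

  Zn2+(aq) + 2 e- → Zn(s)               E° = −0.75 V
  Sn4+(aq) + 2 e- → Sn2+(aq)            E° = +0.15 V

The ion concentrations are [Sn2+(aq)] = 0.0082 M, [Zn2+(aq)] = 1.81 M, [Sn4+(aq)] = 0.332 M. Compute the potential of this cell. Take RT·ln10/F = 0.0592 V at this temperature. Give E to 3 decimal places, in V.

+0.940 V

The Sn⁴⁺/Sn²⁺ couple has the more positive E°, so it is the cathode; Zn²⁺/Zn is the anode.
The standard potential is +0.15 − (−0.75) = +0.90 V and the balanced reaction transfers n = 2 electrons.
Balancing gives Sn4+(aq) + Zn(s) → Sn2+(aq) + Zn2+(aq); hence Q = ([Sn2+(aq)]·[Zn2+(aq)]) / [Sn4+(aq)] = 0.0447 (log Q = −1.350).
E = E° − (0.0592/n)·log Q = +0.90 − (0.0592/2)(−1.350) = +0.940 V.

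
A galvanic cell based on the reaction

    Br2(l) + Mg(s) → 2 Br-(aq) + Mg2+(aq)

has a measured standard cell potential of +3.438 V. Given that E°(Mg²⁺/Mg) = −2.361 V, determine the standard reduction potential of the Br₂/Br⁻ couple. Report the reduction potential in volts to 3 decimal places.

In the reaction as written the Br₂/Br⁻ couple is reduced (cathode) and Mg²⁺/Mg is oxidized (anode), so E°cell = E°(Br₂/Br⁻) − E°(Mg²⁺/Mg).
E°(Br₂/Br⁻) = E°cell + E°(anode) = +3.438 + (−2.361) = +1.077 V.

+1.077 V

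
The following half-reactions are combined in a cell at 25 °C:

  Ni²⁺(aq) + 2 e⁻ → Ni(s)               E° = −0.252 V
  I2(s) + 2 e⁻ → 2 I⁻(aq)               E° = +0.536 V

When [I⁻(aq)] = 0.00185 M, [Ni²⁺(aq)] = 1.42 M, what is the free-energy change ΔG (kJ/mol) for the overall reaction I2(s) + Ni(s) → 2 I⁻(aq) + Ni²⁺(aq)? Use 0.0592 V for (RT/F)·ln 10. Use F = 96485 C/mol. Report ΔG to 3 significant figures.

−182 kJ/mol

The standard cell potential is +0.536 − (−0.252) = +0.788 V, with n = 2 electrons in the balanced equation.
The reaction quotient is [I⁻(aq)]^2·[Ni²⁺(aq)] = 4.86×10^−6; by Nernst, E = +0.788 − (0.0592/2)(−5.313) = +0.9453 V.
Then ΔG = −nFE = −2 × 96485 × +0.9453 J/mol = −182 kJ/mol.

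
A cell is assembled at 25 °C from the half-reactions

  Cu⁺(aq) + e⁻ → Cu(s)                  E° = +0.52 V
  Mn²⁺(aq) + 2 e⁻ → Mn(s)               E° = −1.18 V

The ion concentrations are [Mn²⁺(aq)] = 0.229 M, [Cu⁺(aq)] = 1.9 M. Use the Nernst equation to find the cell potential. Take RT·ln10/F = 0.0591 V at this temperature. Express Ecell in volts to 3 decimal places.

+1.735 V

The Cu⁺/Cu couple has the more positive E°, so it is the cathode; Mn²⁺/Mn is the anode.
E°cell = E°cat − E°an = +0.52 − (−1.18) = +1.70 V; n = 2.
The balanced reaction is 2 Cu⁺(aq) + Mn(s) → 2 Cu(s) + Mn²⁺(aq), so Q = [Mn²⁺(aq)] / [Cu⁺(aq)]^2 = 0.0634 and log Q = −1.198.
E = E° − (0.0591/n)·log Q = +1.70 − (0.0591/2)(−1.198) = +1.735 V.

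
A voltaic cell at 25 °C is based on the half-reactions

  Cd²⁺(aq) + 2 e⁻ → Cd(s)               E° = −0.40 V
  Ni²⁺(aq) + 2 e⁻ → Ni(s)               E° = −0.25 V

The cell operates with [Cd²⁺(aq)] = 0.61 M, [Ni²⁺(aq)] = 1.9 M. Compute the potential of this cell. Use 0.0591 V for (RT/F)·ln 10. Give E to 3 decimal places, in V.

+0.165 V

Ni²⁺/Ni is reduced (cathode, E° = −0.25 V) and Cd²⁺/Cd is oxidized (anode).
The standard potential is −0.25 − (−0.40) = +0.15 V and the balanced reaction transfers n = 2 electrons.
For the overall reaction Ni²⁺(aq) + Cd(s) → Ni(s) + Cd²⁺(aq), Q = [Cd²⁺(aq)] / [Ni²⁺(aq)] = 0.321, giving log Q = −0.493.
By the Nernst equation, E = +0.15 − (0.0591/2)·(−0.493) = +0.165 V.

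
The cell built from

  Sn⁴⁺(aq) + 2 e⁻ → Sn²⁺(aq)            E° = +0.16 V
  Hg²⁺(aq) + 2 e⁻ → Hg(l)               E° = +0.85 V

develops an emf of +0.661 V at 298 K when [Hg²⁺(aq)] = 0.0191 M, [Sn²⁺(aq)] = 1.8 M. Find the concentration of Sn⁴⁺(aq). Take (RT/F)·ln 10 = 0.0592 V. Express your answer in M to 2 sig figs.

With Hg²⁺/Hg at the cathode and Sn⁴⁺/Sn²⁺ at the anode, E°cell = +0.85 − (+0.16) = +0.69 V (n = 2).
Since E = E° − (0.0592/n)·log Q, log Q = n(E° − E)/0.0592 = 0.980.
The balanced reaction is Hg²⁺(aq) + Sn²⁺(aq) → Hg(l) + Sn⁴⁺(aq), so Q = [Sn⁴⁺(aq)] / ([Hg²⁺(aq)]·[Sn²⁺(aq)]).
Substituting the known concentrations and solving, log [Sn⁴⁺(aq)] = −0.484 and [Sn⁴⁺(aq)] = 0.33 M.

0.33 M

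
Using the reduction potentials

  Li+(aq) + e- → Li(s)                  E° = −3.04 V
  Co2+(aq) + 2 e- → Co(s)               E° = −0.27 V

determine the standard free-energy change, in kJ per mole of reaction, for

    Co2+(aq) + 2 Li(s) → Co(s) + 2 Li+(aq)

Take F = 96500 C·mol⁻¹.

−535 kJ/mol

In the reaction as written Co2+(aq) is reduced, so the Co²⁺/Co couple is the cathode and Li⁺/Li is the anode.
E°cell = −0.27 − (−3.04) = +2.77 V; balancing electrons gives n = 2.
ΔG° = −nFE°cell = −(2)(96500)(+2.77) J/mol = −535 kJ/mol.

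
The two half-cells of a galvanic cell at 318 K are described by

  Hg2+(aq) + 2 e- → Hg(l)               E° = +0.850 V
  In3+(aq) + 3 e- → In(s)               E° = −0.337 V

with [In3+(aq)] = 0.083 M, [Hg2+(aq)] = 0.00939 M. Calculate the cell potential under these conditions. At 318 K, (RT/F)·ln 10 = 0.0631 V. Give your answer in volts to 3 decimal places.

+1.146 V

Since E°(Hg²⁺/Hg) > E°(In³⁺/In), Hg²⁺/Hg serves as the cathode.
The standard potential is +0.850 − (−0.337) = +1.187 V and the balanced reaction transfers n = 6 electrons.
The balanced reaction is 3 Hg2+(aq) + 2 In(s) → 3 Hg(l) + 2 In3+(aq), so Q = [In3+(aq)]^2 / [Hg2+(aq)]^3 = 8.32×10^3 and log Q = 3.920.
E = E° − (0.0631/n)·log Q = +1.187 − (0.0631/6)(3.920) = +1.146 V.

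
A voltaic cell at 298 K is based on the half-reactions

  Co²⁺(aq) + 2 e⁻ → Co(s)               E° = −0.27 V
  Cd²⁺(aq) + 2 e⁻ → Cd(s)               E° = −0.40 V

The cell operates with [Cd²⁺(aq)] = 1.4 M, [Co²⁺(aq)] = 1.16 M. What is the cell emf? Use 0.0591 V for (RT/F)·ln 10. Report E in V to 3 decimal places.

The Co²⁺/Co couple has the more positive E°, so it is the cathode; Cd²⁺/Cd is the anode.
E°cell = −0.27 − (−0.40) = +0.13 V, with n = 2 electrons transferred.
The balanced reaction is Co²⁺(aq) + Cd(s) → Co(s) + Cd²⁺(aq), so Q = [Cd²⁺(aq)] / [Co²⁺(aq)] = 1.21 and log Q = 0.082.
By the Nernst equation, E = +0.13 − (0.0591/2)·(0.082) = +0.128 V.

+0.128 V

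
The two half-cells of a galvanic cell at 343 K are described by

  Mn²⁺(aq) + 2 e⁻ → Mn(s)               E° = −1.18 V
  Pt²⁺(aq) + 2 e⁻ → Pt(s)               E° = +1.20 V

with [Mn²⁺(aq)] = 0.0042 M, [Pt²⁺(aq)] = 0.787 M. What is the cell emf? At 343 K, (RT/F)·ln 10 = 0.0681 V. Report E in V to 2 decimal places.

Pt²⁺/Pt is reduced (cathode, E° = +1.20 V) and Mn²⁺/Mn is oxidized (anode).
The standard potential is +1.20 − (−1.18) = +2.38 V and the balanced reaction transfers n = 2 electrons.
Balancing gives Pt²⁺(aq) + Mn(s) → Pt(s) + Mn²⁺(aq); hence Q = [Mn²⁺(aq)] / [Pt²⁺(aq)] = 0.00534 (log Q = −2.273).
E = E° − (0.0681/n)·log Q = +2.38 − (0.0681/2)(−2.273) = +2.46 V.

+2.46 V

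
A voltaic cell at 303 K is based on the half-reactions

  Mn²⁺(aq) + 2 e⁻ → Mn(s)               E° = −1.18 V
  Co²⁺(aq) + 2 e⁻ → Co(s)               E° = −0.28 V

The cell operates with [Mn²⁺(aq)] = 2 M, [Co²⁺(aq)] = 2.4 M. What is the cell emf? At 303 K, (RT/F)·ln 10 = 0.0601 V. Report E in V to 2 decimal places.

Co²⁺/Co is reduced (cathode, E° = −0.28 V) and Mn²⁺/Mn is oxidized (anode).
E°cell = −0.28 − (−1.18) = +0.90 V, with n = 2 electrons transferred.
The balanced reaction is Co²⁺(aq) + Mn(s) → Co(s) + Mn²⁺(aq), so Q = [Mn²⁺(aq)] / [Co²⁺(aq)] = 0.833 and log Q = −0.079.
By the Nernst equation, E = +0.90 − (0.0601/2)·(−0.079) = +0.90 V.

+0.90 V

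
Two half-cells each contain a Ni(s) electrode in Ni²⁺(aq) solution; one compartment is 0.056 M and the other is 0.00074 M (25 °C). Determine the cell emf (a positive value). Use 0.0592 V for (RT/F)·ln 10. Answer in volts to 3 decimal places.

0.056 V

For a concentration cell E°cell = 0, since both electrodes use the same couple.
The compartment with the higher Ni²⁺(aq) concentration (0.056 M) acts as the cathode; ions are reduced there and produced at the dilute (0.00074 M) anode.
With n = 2, Ecell = −(0.0592/2)·log([dilute]/[conc]) = −(0.0592/2)·log(0.00074/0.056) = +0.056 V.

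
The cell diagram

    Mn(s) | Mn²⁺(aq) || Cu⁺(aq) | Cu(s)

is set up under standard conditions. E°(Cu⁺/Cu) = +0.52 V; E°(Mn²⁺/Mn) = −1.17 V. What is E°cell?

+1.69 V

By convention the left-hand electrode in cell notation is the anode (oxidation) and the right-hand electrode is the cathode (reduction).
E°cell = E°(right) − E°(left) = +0.52 − (−1.17) = +1.69 V.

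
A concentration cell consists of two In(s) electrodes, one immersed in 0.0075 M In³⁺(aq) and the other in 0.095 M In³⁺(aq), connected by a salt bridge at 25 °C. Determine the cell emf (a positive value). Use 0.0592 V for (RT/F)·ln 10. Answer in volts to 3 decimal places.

0.022 V

For a concentration cell E°cell = 0, since both electrodes use the same couple.
The compartment with the higher In³⁺(aq) concentration (0.095 M) acts as the cathode; ions are reduced there and produced at the dilute (0.0075 M) anode.
With n = 3, Ecell = −(0.0592/3)·log([dilute]/[conc]) = −(0.0592/3)·log(0.0075/0.095) = +0.022 V.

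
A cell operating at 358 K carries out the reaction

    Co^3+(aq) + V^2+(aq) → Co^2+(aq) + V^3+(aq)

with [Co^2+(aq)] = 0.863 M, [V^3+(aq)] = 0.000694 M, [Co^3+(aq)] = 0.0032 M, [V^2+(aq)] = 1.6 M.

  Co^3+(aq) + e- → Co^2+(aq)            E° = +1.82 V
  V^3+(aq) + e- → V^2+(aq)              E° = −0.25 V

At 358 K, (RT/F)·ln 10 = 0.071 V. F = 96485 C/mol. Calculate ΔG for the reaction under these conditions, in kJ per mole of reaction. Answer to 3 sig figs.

−206 kJ/mol

E°cell = +1.82 − (−0.25) = +2.07 V; the balanced reaction transfers n = 1 electron.
Here Q = ([Co^2+(aq)]·[V^3+(aq)]) / ([Co^3+(aq)]·[V^2+(aq)]) = 0.117 (log Q = −0.932), giving E = +2.07 − (0.071/1)·(−0.932) = +2.1362 V.
Finally ΔG = −nFE = −(1)(96485 C/mol)(+2.1362 V) = −206 kJ/mol.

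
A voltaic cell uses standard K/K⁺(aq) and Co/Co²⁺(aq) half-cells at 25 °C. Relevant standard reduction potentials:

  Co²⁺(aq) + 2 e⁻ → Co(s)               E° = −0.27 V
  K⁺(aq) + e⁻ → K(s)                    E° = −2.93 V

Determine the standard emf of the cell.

+2.66 V

Of the two couples in this cell, the one with the more positive reduction potential is reduced at the cathode: here that is Co²⁺/Co (−0.27 V); K⁺/K (−2.93 V) is the anode.
E°cell = E°(cathode) − E°(anode) = −0.27 − (−2.93) = +2.66 V.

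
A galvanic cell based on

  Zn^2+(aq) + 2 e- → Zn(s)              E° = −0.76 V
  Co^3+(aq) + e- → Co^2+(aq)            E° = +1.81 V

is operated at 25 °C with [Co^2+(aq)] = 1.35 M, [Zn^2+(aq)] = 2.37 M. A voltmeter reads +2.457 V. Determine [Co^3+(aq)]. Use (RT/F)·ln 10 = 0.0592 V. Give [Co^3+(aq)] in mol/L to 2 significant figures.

0.026 M

The Co³⁺/Co²⁺ couple has the larger reduction potential, so it is the cathode: E°cell = +1.81 − (−0.76) = +2.57 V and n = 2.
Rearranging E = E° − (0.0592/n)·log Q gives log Q = 2(+2.57 − (+2.457))/0.0592 = 3.818.
Balancing electrons gives 2 Co^3+(aq) + Zn(s) → 2 Co^2+(aq) + Zn^2+(aq); thus Q = ([Co^2+(aq)]^2·[Zn^2+(aq)]) / [Co^3+(aq)]^2.
Substituting the known concentrations and solving, log [Co^3+(aq)] = −1.591 and [Co^3+(aq)] = 0.026 M.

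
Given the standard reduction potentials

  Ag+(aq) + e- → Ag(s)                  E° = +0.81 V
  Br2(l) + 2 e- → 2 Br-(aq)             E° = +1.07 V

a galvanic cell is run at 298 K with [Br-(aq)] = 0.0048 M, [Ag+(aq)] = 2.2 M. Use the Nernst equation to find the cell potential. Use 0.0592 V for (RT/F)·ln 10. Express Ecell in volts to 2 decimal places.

+0.38 V

The Br₂/Br⁻ couple has the more positive E°, so it is the cathode; Ag⁺/Ag is the anode.
E°cell = +1.07 − (+0.81) = +0.26 V, with n = 2 electrons transferred.
The balanced reaction is Br2(l) + 2 Ag(s) → 2 Br-(aq) + 2 Ag+(aq), so Q = [Br-(aq)]^2·[Ag+(aq)]^2 = 0.000112 and log Q = −3.953.
By the Nernst equation, E = +0.26 − (0.0592/2)·(−3.953) = +0.38 V.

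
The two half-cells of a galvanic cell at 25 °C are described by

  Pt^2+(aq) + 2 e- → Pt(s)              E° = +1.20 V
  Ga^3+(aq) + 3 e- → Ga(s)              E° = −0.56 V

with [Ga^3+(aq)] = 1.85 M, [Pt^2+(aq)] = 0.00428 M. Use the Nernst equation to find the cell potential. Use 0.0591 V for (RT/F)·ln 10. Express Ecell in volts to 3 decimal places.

+1.685 V

Since E°(Pt²⁺/Pt) > E°(Ga³⁺/Ga), Pt²⁺/Pt serves as the cathode.
The standard potential is +1.20 − (−0.56) = +1.76 V and the balanced reaction transfers n = 6 electrons.
The balanced reaction is 3 Pt^2+(aq) + 2 Ga(s) → 3 Pt(s) + 2 Ga^3+(aq), so Q = [Ga^3+(aq)]^2 / [Pt^2+(aq)]^3 = 4.37×10^7 and log Q = 7.640.
E = E° − (0.0591/n)·log Q = +1.76 − (0.0591/6)(7.640) = +1.685 V.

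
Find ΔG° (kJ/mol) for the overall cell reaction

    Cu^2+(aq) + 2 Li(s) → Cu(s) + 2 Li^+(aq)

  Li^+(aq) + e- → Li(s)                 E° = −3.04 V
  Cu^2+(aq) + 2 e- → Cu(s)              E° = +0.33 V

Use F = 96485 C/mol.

−650 kJ/mol

In the reaction as written Cu^2+(aq) is reduced, so the Cu²⁺/Cu couple is the cathode and Li⁺/Li is the anode.
E°cell = +0.33 − (−3.04) = +3.37 V; balancing electrons gives n = 2.
ΔG° = −nFE°cell = −(2)(96485)(+3.37) J/mol = −650 kJ/mol.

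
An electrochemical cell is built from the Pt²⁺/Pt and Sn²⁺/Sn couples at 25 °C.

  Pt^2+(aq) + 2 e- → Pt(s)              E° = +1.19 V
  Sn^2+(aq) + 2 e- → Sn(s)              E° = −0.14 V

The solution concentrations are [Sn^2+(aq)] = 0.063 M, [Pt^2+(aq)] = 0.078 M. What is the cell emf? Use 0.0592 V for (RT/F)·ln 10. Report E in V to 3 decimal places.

+1.333 V

Pt²⁺/Pt is reduced (cathode, E° = +1.19 V) and Sn²⁺/Sn is oxidized (anode).
E°cell = E°cat − E°an = +1.19 − (−0.14) = +1.33 V; n = 2.
The balanced reaction is Pt^2+(aq) + Sn(s) → Pt(s) + Sn^2+(aq), so Q = [Sn^2+(aq)] / [Pt^2+(aq)] = 0.808 and log Q = −0.093.
By the Nernst equation, E = +1.33 − (0.0592/2)·(−0.093) = +1.333 V.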